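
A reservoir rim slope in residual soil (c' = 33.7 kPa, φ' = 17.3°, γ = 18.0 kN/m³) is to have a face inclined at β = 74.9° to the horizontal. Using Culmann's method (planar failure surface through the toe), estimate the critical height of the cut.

Culmann's analysis gives the critical failure plane at α_cr = (β + φ')/2 = (74.9 + 17.3)/2 = 46.1°, and the critical height
H_c = (4c'/γ) · sinβ cosφ' / [1 − cos(β − φ')]
    = (4·33.7/18.0) · sin74.9°·cos17.3° / [1 − cos(57.6°)]
    = 7.489 · 0.9655·0.9548 / [1 − 0.5358]
    = 7.489 · 0.9218 / 0.4642
    = 14.87 m

H_c = 14.87 m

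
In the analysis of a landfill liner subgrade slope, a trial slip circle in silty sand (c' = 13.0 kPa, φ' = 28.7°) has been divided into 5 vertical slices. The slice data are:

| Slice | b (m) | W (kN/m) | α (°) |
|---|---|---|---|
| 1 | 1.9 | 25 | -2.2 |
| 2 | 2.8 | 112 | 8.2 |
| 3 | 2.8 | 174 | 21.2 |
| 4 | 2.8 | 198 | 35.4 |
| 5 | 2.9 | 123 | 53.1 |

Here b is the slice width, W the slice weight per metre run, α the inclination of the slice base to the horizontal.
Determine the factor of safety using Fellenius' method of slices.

FS = 1.72

Ordinary method of slices: FS = Σ[c'·Δl_i + (W_i cosα_i)·tanφ'] / Σ W_i sinα_i, with Δl_i = b_i / cosα_i.
Slice 1: Δl = 1.9/cos(-2.2°) = 1.901 m; N'_1 = 25·cos(-2.2°) = 25.0; c'Δl = 24.72; W sinα = -1.0
Slice 2: Δl = 2.8/cos8.2° = 2.829 m; N'_2 = 112·cos8.2° = 110.9; c'Δl = 36.78; W sinα = 16.0
Slice 3: Δl = 2.8/cos21.2° = 3.003 m; N'_3 = 174·cos21.2° = 162.2; c'Δl = 39.04; W sinα = 62.9
Slice 4: Δl = 2.8/cos35.4° = 3.435 m; N'_4 = 198·cos35.4° = 161.4; c'Δl = 44.66; W sinα = 114.7
Slice 5: Δl = 2.9/cos53.1° = 4.830 m; N'_5 = 123·cos53.1° = 73.9; c'Δl = 62.79; W sinα = 98.4
Σc'Δl = 208.0 kN/m; ΣN' = 533.3 kN/m; ΣW sinα = 291.0 kN/m
Resisting = 208.0 + 533.3·tan28.7° = 208.0 + 292.0 = 500.0 kN/m
FS = 500.0 / 291.0 = 1.718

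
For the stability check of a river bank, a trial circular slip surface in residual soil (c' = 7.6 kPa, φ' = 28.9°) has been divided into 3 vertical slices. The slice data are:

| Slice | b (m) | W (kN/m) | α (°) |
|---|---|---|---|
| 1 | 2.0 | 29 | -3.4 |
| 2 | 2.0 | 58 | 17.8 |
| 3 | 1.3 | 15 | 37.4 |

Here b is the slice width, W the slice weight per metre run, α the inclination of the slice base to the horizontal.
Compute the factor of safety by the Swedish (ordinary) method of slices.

FS = 3.85

Ordinary method of slices: FS = Σ[c'·Δl_i + (W_i cosα_i)·tanφ'] / Σ W_i sinα_i, with Δl_i = b_i / cosα_i.
Slice 1: Δl = 2.0/cos(-3.4°) = 2.004 m; N'_1 = 29·cos(-3.4°) = 28.9; c'Δl = 15.23; W sinα = -1.7
Slice 2: Δl = 2.0/cos17.8° = 2.101 m; N'_2 = 58·cos17.8° = 55.2; c'Δl = 15.96; W sinα = 17.7
Slice 3: Δl = 1.3/cos37.4° = 1.636 m; N'_3 = 15·cos37.4° = 11.9; c'Δl = 12.44; W sinα = 9.1
Σc'Δl = 43.6 kN/m; ΣN' = 96.1 kN/m; ΣW sinα = 25.1 kN/m
Resisting = 43.6 + 96.1·tan28.9° = 43.6 + 53.0 = 96.7 kN/m
FS = 96.7 / 25.1 = 3.848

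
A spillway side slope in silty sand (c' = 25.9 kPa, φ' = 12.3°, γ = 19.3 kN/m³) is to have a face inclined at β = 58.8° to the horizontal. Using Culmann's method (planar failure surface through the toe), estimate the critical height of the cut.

Culmann's analysis gives the critical failure plane at α_cr = (β + φ')/2 = (58.8 + 12.3)/2 = 35.5°, and the critical height
H_c = (4c'/γ) · sinβ cosφ' / [1 − cos(β − φ')]
    = (4·25.9/19.3) · sin58.8°·cos12.3° / [1 − cos(46.5°)]
    = 5.368 · 0.8554·0.9770 / [1 − 0.6884]
    = 5.368 · 0.8357 / 0.3116
    = 14.39 m

H_c = 14.39 m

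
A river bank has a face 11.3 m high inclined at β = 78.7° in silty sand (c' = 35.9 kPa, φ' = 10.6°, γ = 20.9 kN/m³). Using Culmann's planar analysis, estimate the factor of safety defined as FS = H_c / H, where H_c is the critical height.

H_c = (4c'/γ) · sinβ cosφ' / [1 − cos(β − φ')]
    = (4·35.9/20.9) · sin78.7°·cos10.6° / [1 − cos68.1°]
    = 6.871 · 0.9639 / 0.6270 = 10.56 m
FS = H_c / H = 10.56 / 11.3 = 0.935

FS = 0.93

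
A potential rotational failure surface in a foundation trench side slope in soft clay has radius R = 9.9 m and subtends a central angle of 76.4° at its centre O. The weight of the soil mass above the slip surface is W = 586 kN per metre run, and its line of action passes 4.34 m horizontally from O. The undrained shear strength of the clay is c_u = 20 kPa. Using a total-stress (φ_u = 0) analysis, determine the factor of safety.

FS = 1.03

Taking moments about the centre O, the resisting moment is provided by the undrained shear strength acting along the arc:
Arc length L_a = R·θ = 9.9·(76.4°·π/180) = 9.9·1.3334 = 13.20 m
M_R = c_u·L_a·R = 20·13.20·9.9 = 2613.8 kN·m/m
M_D = W·d = 586·4.34 = 2543.2 kN·m/m
FS = M_R / M_D = 2613.8 / 2543.2 = 1.028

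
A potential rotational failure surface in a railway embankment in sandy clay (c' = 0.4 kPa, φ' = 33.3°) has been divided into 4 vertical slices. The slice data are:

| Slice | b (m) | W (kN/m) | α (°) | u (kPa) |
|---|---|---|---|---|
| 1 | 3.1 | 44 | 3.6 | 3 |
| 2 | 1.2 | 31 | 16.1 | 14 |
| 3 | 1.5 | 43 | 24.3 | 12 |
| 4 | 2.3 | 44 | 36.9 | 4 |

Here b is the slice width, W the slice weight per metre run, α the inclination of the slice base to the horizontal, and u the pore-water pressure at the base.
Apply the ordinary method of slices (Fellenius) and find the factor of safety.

Ordinary method of slices: FS = Σ[c'·Δl_i + (W_i cosα_i − u_i·Δl_i)·tanφ'] / Σ W_i sinα_i, with Δl_i = b_i / cosα_i.
Slice 1: Δl = 3.1/cos3.6° = 3.106 m; N'_1 = 44·cos3.6° − 3·3.106 = 34.6; c'Δl = 1.24; W sinα = 2.8
Slice 2: Δl = 1.2/cos16.1° = 1.249 m; N'_2 = 31·cos16.1° − 14·1.249 = 12.3; c'Δl = 0.50; W sinα = 8.6
Slice 3: Δl = 1.5/cos24.3° = 1.646 m; N'_3 = 43·cos24.3° − 12·1.646 = 19.4; c'Δl = 0.66; W sinα = 17.7
Slice 4: Δl = 2.3/cos36.9° = 2.876 m; N'_4 = 44·cos36.9° − 4·2.876 = 23.7; c'Δl = 1.15; W sinα = 26.4
Σc'Δl = 3.6 kN/m; ΣN' = 90.0 kN/m; ΣW sinα = 55.5 kN/m
Resisting = 3.6 + 90.0·tan33.3° = 3.6 + 59.1 = 62.7 kN/m
FS = 62.7 / 55.5 = 1.130

FS = 1.13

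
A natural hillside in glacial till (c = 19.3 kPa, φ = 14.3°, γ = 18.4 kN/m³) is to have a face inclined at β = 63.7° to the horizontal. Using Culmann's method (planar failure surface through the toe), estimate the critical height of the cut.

Culmann's analysis gives the critical failure plane at α_cr = (β + φ)/2 = (63.7 + 14.3)/2 = 39.0°, and the critical height
H_c = (4c/γ) · sinβ cosφ / [1 − cos(β − φ)]
    = (4·19.3/18.4) · sin63.7°·cos14.3° / [1 − cos(49.4°)]
    = 4.196 · 0.8965·0.9690 / [1 − 0.6508]
    = 4.196 · 0.8687 / 0.3492
    = 10.44 m

H_c = 10.44 m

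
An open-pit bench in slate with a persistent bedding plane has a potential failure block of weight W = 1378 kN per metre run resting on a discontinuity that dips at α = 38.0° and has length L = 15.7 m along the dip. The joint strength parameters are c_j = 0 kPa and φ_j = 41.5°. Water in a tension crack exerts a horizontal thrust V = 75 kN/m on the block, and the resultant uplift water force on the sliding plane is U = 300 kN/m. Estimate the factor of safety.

FS = 0.72

Resolving the block weight along and normal to the plane and applying the Mohr–Coulomb strength on the joint:
N' = W cosα − U − V sinα = 1378·cos38.0° − 300 − 75·sin38.0° = 739.7 kN/m
Driving force T = W sinα + V cosα = 1378·sin38.0° + 75·cos38.0° = 907.5 kN/m
Resisting force R = c_j·L + N'·tanφ_j = 0·15.7 + 739.7·tan41.5° = 0.0 + 654.4 = 654.4 kN/m
FS = R / T = 654.4 / 907.5 = 0.721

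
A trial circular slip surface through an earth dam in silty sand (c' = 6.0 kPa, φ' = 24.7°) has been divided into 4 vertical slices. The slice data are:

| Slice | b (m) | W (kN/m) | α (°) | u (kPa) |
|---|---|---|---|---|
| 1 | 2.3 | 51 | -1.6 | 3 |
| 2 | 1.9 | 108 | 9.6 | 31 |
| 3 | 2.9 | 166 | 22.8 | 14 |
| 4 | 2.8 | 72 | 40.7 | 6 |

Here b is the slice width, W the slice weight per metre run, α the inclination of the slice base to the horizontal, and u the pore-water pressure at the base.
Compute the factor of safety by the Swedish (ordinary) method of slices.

FS = 1.35

Ordinary method of slices: FS = Σ[c'·Δl_i + (W_i cosα_i − u_i·Δl_i)·tanφ'] / Σ W_i sinα_i, with Δl_i = b_i / cosα_i.
Slice 1: Δl = 2.3/cos(-1.6°) = 2.301 m; N'_1 = 51·cos(-1.6°) − 3·2.301 = 44.1; c'Δl = 13.81; W sinα = -1.4
Slice 2: Δl = 1.9/cos9.6° = 1.927 m; N'_2 = 108·cos9.6° − 31·1.927 = 46.8; c'Δl = 11.56; W sinα = 18.0
Slice 3: Δl = 2.9/cos22.8° = 3.146 m; N'_3 = 166·cos22.8° − 14·3.146 = 109.0; c'Δl = 18.87; W sinα = 64.3
Slice 4: Δl = 2.8/cos40.7° = 3.693 m; N'_4 = 72·cos40.7° − 6·3.693 = 32.4; c'Δl = 22.16; W sinα = 47.0
Σc'Δl = 66.4 kN/m; ΣN' = 232.2 kN/m; ΣW sinα = 127.9 kN/m
Resisting = 66.4 + 232.2·tan24.7° = 66.4 + 106.8 = 173.2 kN/m
FS = 173.2 / 127.9 = 1.355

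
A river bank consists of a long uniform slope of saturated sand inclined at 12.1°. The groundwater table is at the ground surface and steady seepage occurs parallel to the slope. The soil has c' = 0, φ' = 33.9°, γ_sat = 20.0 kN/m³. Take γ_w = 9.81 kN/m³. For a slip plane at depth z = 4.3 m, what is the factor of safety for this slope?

With seepage parallel to the slope and the water table at the surface, the effective normal stress on the slip plane uses the buoyant unit weight γ' = γ_sat − γ_w while the driving shear stress uses γ_sat:
FS = [c' + γ' z cos²β tanφ'] / [γ_sat z sinβ cosβ]
(For c' = 0 this reduces to FS = (γ'/γ_sat)·tanφ'/tanβ.)
γ' = 20.0 − 9.81 = 10.19 kN/m³
Numerator = 0.0 + 10.19·4.3·cos²12.1°·tan33.9° = 0.0 + 10.19·4.3·0.9561·0.6720 = 28.150 kPa
Denominator = 20.0·4.3·sin12.1°·cos12.1° = 20.0·4.3·0.2096·0.9778 = 17.627 kPa
FS = 28.150 / 17.627 = 1.597

FS = 1.60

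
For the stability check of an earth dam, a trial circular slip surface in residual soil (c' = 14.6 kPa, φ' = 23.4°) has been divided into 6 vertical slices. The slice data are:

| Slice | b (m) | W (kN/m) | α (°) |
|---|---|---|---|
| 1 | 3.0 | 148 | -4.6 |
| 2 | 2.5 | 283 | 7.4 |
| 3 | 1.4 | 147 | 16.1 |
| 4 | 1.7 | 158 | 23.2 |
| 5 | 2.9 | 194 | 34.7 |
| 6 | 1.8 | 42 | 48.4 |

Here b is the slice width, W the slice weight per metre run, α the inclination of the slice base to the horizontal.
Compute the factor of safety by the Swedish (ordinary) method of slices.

FS = 2.27

Ordinary method of slices: FS = Σ[c'·Δl_i + (W_i cosα_i)·tanφ'] / Σ W_i sinα_i, with Δl_i = b_i / cosα_i.
Slice 1: Δl = 3.0/cos(-4.6°) = 3.010 m; N'_1 = 148·cos(-4.6°) = 147.5; c'Δl = 43.94; W sinα = -11.9
Slice 2: Δl = 2.5/cos7.4° = 2.521 m; N'_2 = 283·cos7.4° = 280.6; c'Δl = 36.81; W sinα = 36.4
Slice 3: Δl = 1.4/cos16.1° = 1.457 m; N'_3 = 147·cos16.1° = 141.2; c'Δl = 21.27; W sinα = 40.8
Slice 4: Δl = 1.7/cos23.2° = 1.850 m; N'_4 = 158·cos23.2° = 145.2; c'Δl = 27.00; W sinα = 62.2
Slice 5: Δl = 2.9/cos34.7° = 3.527 m; N'_5 = 194·cos34.7° = 159.5; c'Δl = 51.50; W sinα = 110.4
Slice 6: Δl = 1.8/cos48.4° = 2.711 m; N'_6 = 42·cos48.4° = 27.9; c'Δl = 39.58; W sinα = 31.4
Σc'Δl = 220.1 kN/m; ΣN' = 902.0 kN/m; ΣW sinα = 269.4 kN/m
Resisting = 220.1 + 902.0·tan23.4° = 220.1 + 390.3 = 610.4 kN/m
FS = 610.4 / 269.4 = 2.266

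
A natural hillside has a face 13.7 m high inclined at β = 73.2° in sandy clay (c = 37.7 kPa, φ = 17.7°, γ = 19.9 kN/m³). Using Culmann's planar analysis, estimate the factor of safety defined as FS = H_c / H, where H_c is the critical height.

FS = 1.16

H_c = (4c/γ) · sinβ cosφ / [1 − cos(β − φ)]
    = (4·37.7/19.9) · sin73.2°·cos17.7° / [1 − cos55.5°]
    = 7.578 · 0.9120 / 0.4336 = 15.94 m
FS = H_c / H = 15.94 / 13.7 = 1.163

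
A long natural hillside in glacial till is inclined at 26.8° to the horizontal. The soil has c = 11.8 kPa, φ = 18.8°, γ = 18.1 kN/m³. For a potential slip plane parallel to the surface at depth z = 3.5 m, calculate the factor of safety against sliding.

For an infinite slope with a slip plane parallel to the surface (no pore pressure): FS = [c + γz cos²β tanφ] / [γz sinβ cosβ].
γz = 18.1·3.5 = 63.35 kN/m²
Numerator = 11.8 + 63.35·cos²26.8°·tan18.8° = 11.8 + 63.35·0.7967·0.3404 = 28.982 kPa
Denominator = 63.35·sin26.8°·cos26.8° = 63.35·0.4509·0.8926 = 25.495 kPa
FS = 28.982 / 25.495 = 1.137

FS = 1.14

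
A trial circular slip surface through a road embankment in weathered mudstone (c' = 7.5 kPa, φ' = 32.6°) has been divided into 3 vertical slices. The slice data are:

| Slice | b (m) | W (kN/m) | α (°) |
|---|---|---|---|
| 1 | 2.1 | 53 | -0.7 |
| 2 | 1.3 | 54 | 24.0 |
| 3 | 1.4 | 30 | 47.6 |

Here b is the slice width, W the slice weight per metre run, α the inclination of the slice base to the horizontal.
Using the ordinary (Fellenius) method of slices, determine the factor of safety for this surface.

Ordinary method of slices: FS = Σ[c'·Δl_i + (W_i cosα_i)·tanφ'] / Σ W_i sinα_i, with Δl_i = b_i / cosα_i.
Slice 1: Δl = 2.1/cos(-0.7°) = 2.100 m; N'_1 = 53·cos(-0.7°) = 53.0; c'Δl = 15.75; W sinα = -0.6
Slice 2: Δl = 1.3/cos24.0° = 1.423 m; N'_2 = 54·cos24.0° = 49.3; c'Δl = 10.67; W sinα = 22.0
Slice 3: Δl = 1.4/cos47.6° = 2.076 m; N'_3 = 30·cos47.6° = 20.2; c'Δl = 15.57; W sinα = 22.2
Σc'Δl = 42.0 kN/m; ΣN' = 122.6 kN/m; ΣW sinα = 43.5 kN/m
Resisting = 42.0 + 122.6·tan32.6° = 42.0 + 78.4 = 120.4 kN/m
FS = 120.4 / 43.5 = 2.769

FS = 2.77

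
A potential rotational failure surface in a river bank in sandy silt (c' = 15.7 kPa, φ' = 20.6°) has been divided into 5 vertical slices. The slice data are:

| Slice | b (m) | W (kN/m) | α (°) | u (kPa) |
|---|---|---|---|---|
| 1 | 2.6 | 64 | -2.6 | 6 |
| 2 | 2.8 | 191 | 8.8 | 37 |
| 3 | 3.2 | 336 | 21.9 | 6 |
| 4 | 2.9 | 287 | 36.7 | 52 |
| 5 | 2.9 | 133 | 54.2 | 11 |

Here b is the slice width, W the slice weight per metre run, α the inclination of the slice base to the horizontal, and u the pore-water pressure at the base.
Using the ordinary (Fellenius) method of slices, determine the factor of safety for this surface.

Ordinary method of slices: FS = Σ[c'·Δl_i + (W_i cosα_i − u_i·Δl_i)·tanφ'] / Σ W_i sinα_i, with Δl_i = b_i / cosα_i.
Slice 1: Δl = 2.6/cos(-2.6°) = 2.603 m; N'_1 = 64·cos(-2.6°) − 6·2.603 = 48.3; c'Δl = 40.86; W sinα = -2.9
Slice 2: Δl = 2.8/cos8.8° = 2.833 m; N'_2 = 191·cos8.8° − 37·2.833 = 83.9; c'Δl = 44.48; W sinα = 29.2
Slice 3: Δl = 3.2/cos21.9° = 3.449 m; N'_3 = 336·cos21.9° − 6·3.449 = 291.1; c'Δl = 54.15; W sinα = 125.3
Slice 4: Δl = 2.9/cos36.7° = 3.617 m; N'_4 = 287·cos36.7° − 52·3.617 = 42.0; c'Δl = 56.79; W sinα = 171.5
Slice 5: Δl = 2.9/cos54.2° = 4.958 m; N'_5 = 133·cos54.2° − 11·4.958 = 23.3; c'Δl = 77.83; W sinα = 107.9
Σc'Δl = 274.1 kN/m; ΣN' = 488.6 kN/m; ΣW sinα = 431.0 kN/m
Resisting = 274.1 + 488.6·tan20.6° = 274.1 + 183.6 = 457.8 kN/m
FS = 457.8 / 431.0 = 1.062

FS = 1.06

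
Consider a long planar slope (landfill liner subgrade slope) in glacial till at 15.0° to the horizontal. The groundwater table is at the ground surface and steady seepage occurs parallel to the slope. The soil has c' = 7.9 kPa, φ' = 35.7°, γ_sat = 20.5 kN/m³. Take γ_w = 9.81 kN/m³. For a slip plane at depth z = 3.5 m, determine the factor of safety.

FS = 1.84

With seepage parallel to the slope and the water table at the surface, the effective normal stress on the slip plane uses the buoyant unit weight γ' = γ_sat − γ_w while the driving shear stress uses γ_sat:
FS = [c' + γ' z cos²β tanφ'] / [γ_sat z sinβ cosβ]
γ' = 20.5 − 9.81 = 10.69 kN/m³
Numerator = 7.9 + 10.69·3.5·cos²15.0°·tan35.7° = 7.9 + 10.69·3.5·0.9330·0.7186 = 32.984 kPa
Denominator = 20.5·3.5·sin15.0°·cos15.0° = 20.5·3.5·0.2588·0.9659 = 17.937 kPa
FS = 32.984 / 17.937 = 1.839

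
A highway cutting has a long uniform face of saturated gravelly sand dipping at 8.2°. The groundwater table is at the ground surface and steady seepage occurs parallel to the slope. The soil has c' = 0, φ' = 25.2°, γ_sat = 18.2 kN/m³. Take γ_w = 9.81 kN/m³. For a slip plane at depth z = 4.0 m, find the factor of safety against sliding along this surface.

FS = 1.51

With seepage parallel to the slope and the water table at the surface, the effective normal stress on the slip plane uses the buoyant unit weight γ' = γ_sat − γ_w while the driving shear stress uses γ_sat:
FS = [c' + γ' z cos²β tanφ'] / [γ_sat z sinβ cosβ]
(For c' = 0 this reduces to FS = (γ'/γ_sat)·tanφ'/tanβ.)
γ' = 18.2 − 9.81 = 8.39 kN/m³
Numerator = 0.0 + 8.39·4.0·cos²8.2°·tan25.2° = 0.0 + 8.39·4.0·0.9797·0.4706 = 15.471 kPa
Denominator = 18.2·4.0·sin8.2°·cos8.2° = 18.2·4.0·0.1426·0.9898 = 10.277 kPa
FS = 15.471 / 10.277 = 1.505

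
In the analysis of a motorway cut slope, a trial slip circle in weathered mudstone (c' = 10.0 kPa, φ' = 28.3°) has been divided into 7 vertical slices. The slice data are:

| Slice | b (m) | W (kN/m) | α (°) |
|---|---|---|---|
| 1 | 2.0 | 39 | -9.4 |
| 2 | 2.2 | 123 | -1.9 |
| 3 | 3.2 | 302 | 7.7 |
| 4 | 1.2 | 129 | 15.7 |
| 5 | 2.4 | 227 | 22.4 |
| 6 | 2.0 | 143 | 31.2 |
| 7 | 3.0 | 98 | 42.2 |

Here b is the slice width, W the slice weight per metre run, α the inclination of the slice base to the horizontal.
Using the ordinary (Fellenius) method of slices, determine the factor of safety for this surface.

Ordinary method of slices: FS = Σ[c'·Δl_i + (W_i cosα_i)·tanφ'] / Σ W_i sinα_i, with Δl_i = b_i / cosα_i.
Slice 1: Δl = 2.0/cos(-9.4°) = 2.027 m; N'_1 = 39·cos(-9.4°) = 38.5; c'Δl = 20.27; W sinα = -6.4
Slice 2: Δl = 2.2/cos(-1.9°) = 2.201 m; N'_2 = 123·cos(-1.9°) = 122.9; c'Δl = 22.01; W sinα = -4.1
Slice 3: Δl = 3.2/cos7.7° = 3.229 m; N'_3 = 302·cos7.7° = 299.3; c'Δl = 32.29; W sinα = 40.5
Slice 4: Δl = 1.2/cos15.7° = 1.247 m; N'_4 = 129·cos15.7° = 124.2; c'Δl = 12.47; W sinα = 34.9
Slice 5: Δl = 2.4/cos22.4° = 2.596 m; N'_5 = 227·cos22.4° = 209.9; c'Δl = 25.96; W sinα = 86.5
Slice 6: Δl = 2.0/cos31.2° = 2.338 m; N'_6 = 143·cos31.2° = 122.3; c'Δl = 23.38; W sinα = 74.1
Slice 7: Δl = 3.0/cos42.2° = 4.050 m; N'_7 = 98·cos42.2° = 72.6; c'Δl = 40.50; W sinα = 65.8
Σc'Δl = 176.9 kN/m; ΣN' = 989.7 kN/m; ΣW sinα = 291.3 kN/m
Resisting = 176.9 + 989.7·tan28.3° = 176.9 + 532.9 = 709.8 kN/m
FS = 709.8 / 291.3 = 2.436

FS = 2.44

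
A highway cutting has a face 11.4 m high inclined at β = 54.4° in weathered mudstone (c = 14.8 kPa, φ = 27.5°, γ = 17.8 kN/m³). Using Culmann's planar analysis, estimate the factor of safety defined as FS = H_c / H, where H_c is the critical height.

FS = 1.94

H_c = (4c/γ) · sinβ cosφ / [1 − cos(β − φ)]
    = (4·14.8/17.8) · sin54.4°·cos27.5° / [1 − cos26.9°]
    = 3.326 · 0.7212 / 0.1082 = 22.17 m
FS = H_c / H = 22.17 / 11.4 = 1.945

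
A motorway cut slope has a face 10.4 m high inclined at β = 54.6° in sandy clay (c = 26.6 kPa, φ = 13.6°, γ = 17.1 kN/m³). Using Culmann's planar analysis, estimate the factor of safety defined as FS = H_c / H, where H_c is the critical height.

FS = 1.93

H_c = (4c/γ) · sinβ cosφ / [1 − cos(β − φ)]
    = (4·26.6/17.1) · sin54.6°·cos13.6° / [1 − cos41.0°]
    = 6.222 · 0.7923 / 0.2453 = 20.10 m
FS = H_c / H = 20.10 / 10.4 = 1.932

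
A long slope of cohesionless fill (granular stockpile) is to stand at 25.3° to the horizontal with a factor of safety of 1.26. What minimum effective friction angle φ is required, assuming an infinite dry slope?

φ = 30.8°

FS = tanφ/tanβ ⇒ tanφ = FS · tanβ = 1.26 · tan25.3° = 0.5956
φ = arctan(0.5956) = 30.78°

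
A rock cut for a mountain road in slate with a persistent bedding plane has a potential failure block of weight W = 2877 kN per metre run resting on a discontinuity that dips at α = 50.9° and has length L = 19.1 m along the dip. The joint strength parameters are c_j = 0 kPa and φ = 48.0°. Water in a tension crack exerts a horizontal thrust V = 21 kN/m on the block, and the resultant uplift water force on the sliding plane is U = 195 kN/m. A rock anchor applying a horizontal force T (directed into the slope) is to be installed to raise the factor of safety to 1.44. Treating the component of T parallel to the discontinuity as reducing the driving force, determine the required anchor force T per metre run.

Resolving forces along and normal to the sliding plane, with the horizontal anchor force T adding T·sinα to the effective normal force and T·cosα acting up the plane against the driving force:
FS = [c_jL + (W cosα − U − V sinα + T sinα) tanφ] / [W sinα + V cosα − T cosα]
Without the anchor: N' = 1603.2 kN/m, driving T_d = 2245.9 kN/m, resisting R = 0·19.1 + 1603.2·tan48.0° = 1780.5 kN/m, FS = 0.79.
Setting FS = 1.44 and solving for T:
1.44·(2245.9 − T cos50.9°) = 1780.5 + T sin50.9°·tan48.0°
T·(sin50.9°·tan48.0° + 1.44·cos50.9°) = 1.44·2245.9 − 1780.5
T·(0.7760·1.1106 + 1.44·0.6307) = 3234.1 − 1780.5 = 1453.7
T·1.7701 = 1453.7
T = 821.2 kN/m

T = 821 kN/m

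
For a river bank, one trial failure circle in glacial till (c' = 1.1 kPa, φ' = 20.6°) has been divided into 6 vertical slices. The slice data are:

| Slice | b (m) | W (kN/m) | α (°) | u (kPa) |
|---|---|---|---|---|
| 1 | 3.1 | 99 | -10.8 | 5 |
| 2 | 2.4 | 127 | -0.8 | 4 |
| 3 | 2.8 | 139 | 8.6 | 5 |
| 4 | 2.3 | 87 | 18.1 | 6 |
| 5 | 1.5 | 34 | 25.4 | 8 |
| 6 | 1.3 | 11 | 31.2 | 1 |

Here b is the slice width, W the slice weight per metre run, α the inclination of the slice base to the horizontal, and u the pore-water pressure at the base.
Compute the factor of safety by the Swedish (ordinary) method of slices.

Ordinary method of slices: FS = Σ[c'·Δl_i + (W_i cosα_i − u_i·Δl_i)·tanφ'] / Σ W_i sinα_i, with Δl_i = b_i / cosα_i.
Slice 1: Δl = 3.1/cos(-10.8°) = 3.156 m; N'_1 = 99·cos(-10.8°) − 5·3.156 = 81.5; c'Δl = 3.47; W sinα = -18.6
Slice 2: Δl = 2.4/cos(-0.8°) = 2.400 m; N'_2 = 127·cos(-0.8°) − 4·2.400 = 117.4; c'Δl = 2.64; W sinα = -1.8
Slice 3: Δl = 2.8/cos8.6° = 2.832 m; N'_3 = 139·cos8.6° − 5·2.832 = 123.3; c'Δl = 3.12; W sinα = 20.8
Slice 4: Δl = 2.3/cos18.1° = 2.420 m; N'_4 = 87·cos18.1° − 6·2.420 = 68.2; c'Δl = 2.66; W sinα = 27.0
Slice 5: Δl = 1.5/cos25.4° = 1.661 m; N'_5 = 34·cos25.4° − 8·1.661 = 17.4; c'Δl = 1.83; W sinα = 14.6
Slice 6: Δl = 1.3/cos31.2° = 1.520 m; N'_6 = 11·cos31.2° − 1·1.520 = 7.9; c'Δl = 1.67; W sinα = 5.7
Σc'Δl = 15.4 kN/m; ΣN' = 415.6 kN/m; ΣW sinα = 47.8 kN/m
Resisting = 15.4 + 415.6·tan20.6° = 15.4 + 156.2 = 171.6 kN/m
FS = 171.6 / 47.8 = 3.592

FS = 3.59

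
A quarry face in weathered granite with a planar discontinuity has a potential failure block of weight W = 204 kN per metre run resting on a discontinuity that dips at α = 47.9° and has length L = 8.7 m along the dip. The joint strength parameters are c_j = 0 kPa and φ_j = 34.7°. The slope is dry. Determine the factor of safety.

Resolving the block weight along and normal to the plane and applying the Mohr–Coulomb strength on the joint:
N' = W cosα = 204·cos47.9° = 136.8 kN/m
Driving force T = W sinα = 204·sin47.9° = 151.4 kN/m
Resisting force R = c_j·L + N'·tanφ_j = 0·8.7 + 136.8·tan34.7° = 0.0 + 94.7 = 94.7 kN/m
FS = R / T = 94.7 / 151.4 = 0.626

FS = 0.63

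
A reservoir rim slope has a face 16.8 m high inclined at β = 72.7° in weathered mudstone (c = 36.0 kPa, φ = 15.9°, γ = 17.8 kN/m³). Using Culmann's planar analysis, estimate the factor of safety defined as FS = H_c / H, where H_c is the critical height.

H_c = (4c/γ) · sinβ cosφ / [1 − cos(β − φ)]
    = (4·36.0/17.8) · sin72.7°·cos15.9° / [1 − cos56.8°]
    = 8.090 · 0.9182 / 0.4524 = 16.42 m
FS = H_c / H = 16.42 / 16.8 = 0.977

FS = 0.98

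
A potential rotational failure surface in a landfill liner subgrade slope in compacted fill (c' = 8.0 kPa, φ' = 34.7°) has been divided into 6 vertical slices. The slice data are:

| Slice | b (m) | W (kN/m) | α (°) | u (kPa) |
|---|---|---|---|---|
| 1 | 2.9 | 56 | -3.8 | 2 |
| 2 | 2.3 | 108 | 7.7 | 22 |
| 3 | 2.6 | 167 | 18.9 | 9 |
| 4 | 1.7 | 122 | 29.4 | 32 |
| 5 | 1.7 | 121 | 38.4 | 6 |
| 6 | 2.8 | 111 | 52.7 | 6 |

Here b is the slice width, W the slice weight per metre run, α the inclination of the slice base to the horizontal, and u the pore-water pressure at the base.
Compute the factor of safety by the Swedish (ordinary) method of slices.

FS = 1.44

Ordinary method of slices: FS = Σ[c'·Δl_i + (W_i cosα_i − u_i·Δl_i)·tanφ'] / Σ W_i sinα_i, with Δl_i = b_i / cosα_i.
Slice 1: Δl = 2.9/cos(-3.8°) = 2.906 m; N'_1 = 56·cos(-3.8°) − 2·2.906 = 50.1; c'Δl = 23.25; W sinα = -3.7
Slice 2: Δl = 2.3/cos7.7° = 2.321 m; N'_2 = 108·cos7.7° − 22·2.321 = 56.0; c'Δl = 18.57; W sinα = 14.5
Slice 3: Δl = 2.6/cos18.9° = 2.748 m; N'_3 = 167·cos18.9° − 9·2.748 = 133.3; c'Δl = 21.99; W sinα = 54.1
Slice 4: Δl = 1.7/cos29.4° = 1.951 m; N'_4 = 122·cos29.4° − 32·1.951 = 43.8; c'Δl = 15.61; W sinα = 59.9
Slice 5: Δl = 1.7/cos38.4° = 2.169 m; N'_5 = 121·cos38.4° − 6·2.169 = 81.8; c'Δl = 17.35; W sinα = 75.2
Slice 6: Δl = 2.8/cos52.7° = 4.621 m; N'_6 = 111·cos52.7° − 6·4.621 = 39.5; c'Δl = 36.96; W sinα = 88.3
Σc'Δl = 133.7 kN/m; ΣN' = 404.5 kN/m; ΣW sinα = 288.2 kN/m
Resisting = 133.7 + 404.5·tan34.7° = 133.7 + 280.1 = 413.8 kN/m
FS = 413.8 / 288.2 = 1.436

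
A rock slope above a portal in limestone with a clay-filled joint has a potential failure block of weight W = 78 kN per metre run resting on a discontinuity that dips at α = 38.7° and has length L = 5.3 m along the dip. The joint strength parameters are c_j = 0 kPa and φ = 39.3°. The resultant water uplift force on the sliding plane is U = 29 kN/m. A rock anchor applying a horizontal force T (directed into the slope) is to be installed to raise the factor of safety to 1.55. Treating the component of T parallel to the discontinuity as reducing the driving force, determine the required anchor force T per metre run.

T = 29 kN/m

Resolving forces along and normal to the sliding plane, with the horizontal anchor force T adding T·sinα to the effective normal force and T·cosα acting up the plane against the driving force:
FS = [c_jL + (W cosα − U + T sinα) tanφ] / [W sinα − T cosα]
Without the anchor: N' = 31.9 kN/m, driving T_d = 48.8 kN/m, resisting R = 0·5.3 + 31.9·tan39.3° = 26.1 kN/m, FS = 0.53.
Setting FS = 1.55 and solving for T:
1.55·(48.8 − T cos38.7°) = 26.1 + T sin38.7°·tan39.3°
T·(sin38.7°·tan39.3° + 1.55·cos38.7°) = 1.55·48.8 − 26.1
T·(0.6252·0.8185 + 1.55·0.7804) = 75.6 − 26.1 = 49.5
T·1.7214 = 49.5
T = 28.8 kN/m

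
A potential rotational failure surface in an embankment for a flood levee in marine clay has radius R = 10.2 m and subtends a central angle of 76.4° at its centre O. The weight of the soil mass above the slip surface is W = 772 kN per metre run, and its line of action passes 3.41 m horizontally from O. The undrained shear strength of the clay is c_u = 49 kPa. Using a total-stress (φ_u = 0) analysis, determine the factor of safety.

Taking moments about the centre O, the resisting moment is provided by the undrained shear strength acting along the arc:
Arc length L_a = R·θ = 10.2·(76.4°·π/180) = 10.2·1.3334 = 13.60 m
M_R = c_u·L_a·R = 49·13.60·10.2 = 6797.8 kN·m/m
M_D = W·d = 772·3.41 = 2632.5 kN·m/m
FS = M_R / M_D = 6797.8 / 2632.5 = 2.582

FS = 2.58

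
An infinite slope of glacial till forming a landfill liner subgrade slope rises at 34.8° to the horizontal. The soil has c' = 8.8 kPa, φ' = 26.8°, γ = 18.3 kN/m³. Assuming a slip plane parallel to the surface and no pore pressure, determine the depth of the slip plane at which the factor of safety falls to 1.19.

Setting FS = 1.19 in FS = [c' + γz cos²β tanφ'] / [γz sinβ cosβ] and solving for z:
z = c' / [γ cosβ (FS·sinβ − cosβ·tanφ')]
  = 8.8 / [18.3·cos34.8°·(1.19·sin34.8° − cos34.8°·tan26.8°)]
  = 8.8 / [18.3·0.8211·(1.19·0.5707 − 0.8211·0.5051)]
  = 8.8 / 3.9725 = 2.215 m

z = 2.22 m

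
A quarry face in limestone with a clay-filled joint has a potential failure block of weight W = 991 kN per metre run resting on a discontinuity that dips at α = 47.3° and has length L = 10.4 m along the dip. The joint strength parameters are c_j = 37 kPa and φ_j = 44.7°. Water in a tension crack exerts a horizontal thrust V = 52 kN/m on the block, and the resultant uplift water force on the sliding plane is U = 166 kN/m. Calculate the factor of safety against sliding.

FS = 1.11

Resolving the block weight along and normal to the plane and applying the Mohr–Coulomb strength on the joint:
N' = W cosα − U − V sinα = 991·cos47.3° − 166 − 52·sin47.3° = 467.8 kN/m
Driving force T = W sinα + V cosα = 991·sin47.3° + 52·cos47.3° = 763.6 kN/m
Resisting force R = c_j·L + N'·tanφ_j = 37·10.4 + 467.8·tan44.7° = 384.8 + 463.0 = 847.8 kN/m
FS = R / T = 847.8 / 763.6 = 1.110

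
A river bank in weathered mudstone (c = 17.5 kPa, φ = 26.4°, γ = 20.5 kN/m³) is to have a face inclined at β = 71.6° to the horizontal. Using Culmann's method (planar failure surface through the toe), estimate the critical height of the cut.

Culmann's analysis gives the critical failure plane at α_cr = (β + φ)/2 = (71.6 + 26.4)/2 = 49.0°, and the critical height
H_c = (4c/γ) · sinβ cosφ / [1 − cos(β − φ)]
    = (4·17.5/20.5) · sin71.6°·cos26.4° / [1 − cos(45.2°)]
    = 3.415 · 0.9489·0.8957 / [1 − 0.7046]
    = 3.415 · 0.8499 / 0.2954
    = 9.83 m

H_c = 9.83 m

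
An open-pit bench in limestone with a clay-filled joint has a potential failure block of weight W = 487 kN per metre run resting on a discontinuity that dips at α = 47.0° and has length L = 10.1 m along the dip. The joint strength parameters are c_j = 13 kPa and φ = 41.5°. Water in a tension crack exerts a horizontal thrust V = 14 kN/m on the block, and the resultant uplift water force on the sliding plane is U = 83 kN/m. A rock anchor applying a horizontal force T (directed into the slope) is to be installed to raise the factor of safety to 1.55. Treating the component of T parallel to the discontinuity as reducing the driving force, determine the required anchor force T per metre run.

T = 132 kN/m

Resolving forces along and normal to the sliding plane, with the horizontal anchor force T adding T·sinα to the effective normal force and T·cosα acting up the plane against the driving force:
FS = [c_jL + (W cosα − U − V sinα + T sinα) tanφ] / [W sinα + V cosα − T cosα]
Without the anchor: N' = 238.9 kN/m, driving T_d = 365.7 kN/m, resisting R = 13·10.1 + 238.9·tan41.5° = 342.7 kN/m, FS = 0.94.
Setting FS = 1.55 and solving for T:
1.55·(365.7 − T cos47.0°) = 342.7 + T sin47.0°·tan41.5°
T·(sin47.0°·tan41.5° + 1.55·cos47.0°) = 1.55·365.7 − 342.7
T·(0.7314·0.8847 + 1.55·0.6820) = 566.9 − 342.7 = 224.2
T·1.7041 = 224.2
T = 131.6 kN/m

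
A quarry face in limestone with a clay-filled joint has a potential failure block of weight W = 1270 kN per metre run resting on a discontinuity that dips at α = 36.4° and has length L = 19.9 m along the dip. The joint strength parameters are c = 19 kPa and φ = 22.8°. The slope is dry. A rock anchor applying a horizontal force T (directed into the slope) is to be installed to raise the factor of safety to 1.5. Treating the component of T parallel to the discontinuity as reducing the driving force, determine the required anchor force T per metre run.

Resolving forces along and normal to the sliding plane, with the horizontal anchor force T adding T·sinα to the effective normal force and T·cosα acting up the plane against the driving force:
FS = [cL + (W cosα + T sinα) tanφ] / [W sinα − T cosα]
Without the anchor: N' = 1022.2 kN/m, driving T_d = 753.6 kN/m, resisting R = 19·19.9 + 1022.2·tan22.8° = 807.8 kN/m, FS = 1.07.
Setting FS = 1.5 and solving for T:
1.5·(753.6 − T cos36.4°) = 807.8 + T sin36.4°·tan22.8°
T·(sin36.4°·tan22.8° + 1.5·cos36.4°) = 1.5·753.6 − 807.8
T·(0.5934·0.4204 + 1.5·0.8049) = 1130.5 − 807.8 = 322.7
T·1.4568 = 322.7
T = 221.5 kN/m

T = 221 kN/m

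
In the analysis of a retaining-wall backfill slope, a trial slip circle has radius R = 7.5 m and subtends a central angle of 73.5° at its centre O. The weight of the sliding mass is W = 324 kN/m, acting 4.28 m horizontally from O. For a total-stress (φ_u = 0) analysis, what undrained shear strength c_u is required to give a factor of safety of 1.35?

FS = c_u·L_a·R / (W·d), so c_u = FS·W·d / (L_a·R).
Arc length L_a = R·θ = 7.5·(73.5°·π/180) = 7.5·1.2828 = 9.62 m
c_u = 1.35·324·4.28 / (9.62·7.5) = 1872.1 / 72.16 = 25.94 kPa

c_u = 25.9 kPa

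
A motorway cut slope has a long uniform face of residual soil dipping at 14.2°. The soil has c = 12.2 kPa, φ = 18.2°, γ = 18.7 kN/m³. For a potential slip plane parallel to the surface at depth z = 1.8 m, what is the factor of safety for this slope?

FS = 2.82

For an infinite slope with a slip plane parallel to the surface (no pore pressure): FS = [c + γz cos²β tanφ] / [γz sinβ cosβ].
γz = 18.7·1.8 = 33.66 kN/m²
Numerator = 12.2 + 33.66·cos²14.2°·tan18.2° = 12.2 + 33.66·0.9398·0.3288 = 22.601 kPa
Denominator = 33.66·sin14.2°·cos14.2° = 33.66·0.2453·0.9694 = 8.005 kPa
FS = 22.601 / 8.005 = 2.823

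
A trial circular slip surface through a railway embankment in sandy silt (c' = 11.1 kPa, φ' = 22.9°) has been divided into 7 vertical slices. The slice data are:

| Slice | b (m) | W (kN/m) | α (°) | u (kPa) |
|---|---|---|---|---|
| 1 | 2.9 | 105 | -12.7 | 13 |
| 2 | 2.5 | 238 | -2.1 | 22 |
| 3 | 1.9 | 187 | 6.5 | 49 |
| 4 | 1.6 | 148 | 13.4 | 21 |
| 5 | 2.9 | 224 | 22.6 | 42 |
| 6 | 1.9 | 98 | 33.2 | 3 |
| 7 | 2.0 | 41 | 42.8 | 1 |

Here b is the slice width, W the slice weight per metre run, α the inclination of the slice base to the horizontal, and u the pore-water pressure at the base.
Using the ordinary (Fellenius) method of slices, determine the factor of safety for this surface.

Ordinary method of slices: FS = Σ[c'·Δl_i + (W_i cosα_i − u_i·Δl_i)·tanφ'] / Σ W_i sinα_i, with Δl_i = b_i / cosα_i.
Slice 1: Δl = 2.9/cos(-12.7°) = 2.973 m; N'_1 = 105·cos(-12.7°) − 13·2.973 = 63.8; c'Δl = 33.00; W sinα = -23.1
Slice 2: Δl = 2.5/cos(-2.1°) = 2.502 m; N'_2 = 238·cos(-2.1°) − 22·2.502 = 182.8; c'Δl = 27.77; W sinα = -8.7
Slice 3: Δl = 1.9/cos6.5° = 1.912 m; N'_3 = 187·cos6.5° − 49·1.912 = 92.1; c'Δl = 21.23; W sinα = 21.2
Slice 4: Δl = 1.6/cos13.4° = 1.645 m; N'_4 = 148·cos13.4° − 21·1.645 = 109.4; c'Δl = 18.26; W sinα = 34.3
Slice 5: Δl = 2.9/cos22.6° = 3.141 m; N'_5 = 224·cos22.6° − 42·3.141 = 74.9; c'Δl = 34.87; W sinα = 86.1
Slice 6: Δl = 1.9/cos33.2° = 2.271 m; N'_6 = 98·cos33.2° − 3·2.271 = 75.2; c'Δl = 25.20; W sinα = 53.7
Slice 7: Δl = 2.0/cos42.8° = 2.726 m; N'_7 = 41·cos42.8° − 1·2.726 = 27.4; c'Δl = 30.26; W sinα = 27.9
Σc'Δl = 190.6 kN/m; ΣN' = 625.5 kN/m; ΣW sinα = 191.3 kN/m
Resisting = 190.6 + 625.5·tan22.9° = 190.6 + 264.2 = 454.8 kN/m
FS = 454.8 / 191.3 = 2.378

FS = 2.38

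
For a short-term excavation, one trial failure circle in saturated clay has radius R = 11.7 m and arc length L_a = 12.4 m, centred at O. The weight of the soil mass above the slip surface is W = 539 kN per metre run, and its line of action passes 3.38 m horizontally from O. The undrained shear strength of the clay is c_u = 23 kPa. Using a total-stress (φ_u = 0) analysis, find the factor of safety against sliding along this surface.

Taking moments about the centre O, the resisting moment is provided by the undrained shear strength acting along the arc:
M_R = c_u·L_a·R = 23·12.40·11.7 = 3336.8 kN·m/m
M_D = W·d = 539·3.38 = 1821.8 kN·m/m
FS = M_R / M_D = 3336.8 / 1821.8 = 1.832

FS = 1.83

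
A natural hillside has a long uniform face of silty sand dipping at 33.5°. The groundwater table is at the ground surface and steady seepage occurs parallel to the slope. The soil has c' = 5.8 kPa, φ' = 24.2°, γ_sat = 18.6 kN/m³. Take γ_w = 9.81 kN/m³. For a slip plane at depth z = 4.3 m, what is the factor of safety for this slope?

With seepage parallel to the slope and the water table at the surface, the effective normal stress on the slip plane uses the buoyant unit weight γ' = γ_sat − γ_w while the driving shear stress uses γ_sat:
FS = [c' + γ' z cos²β tanφ'] / [γ_sat z sinβ cosβ]
γ' = 18.6 − 9.81 = 8.79 kN/m³
Numerator = 5.8 + 8.79·4.3·cos²33.5°·tan24.2° = 5.8 + 8.79·4.3·0.6954·0.4494 = 17.612 kPa
Denominator = 18.6·4.3·sin33.5°·cos33.5° = 18.6·4.3·0.5519·0.8339 = 36.811 kPa
FS = 17.612 / 36.811 = 0.478

FS = 0.48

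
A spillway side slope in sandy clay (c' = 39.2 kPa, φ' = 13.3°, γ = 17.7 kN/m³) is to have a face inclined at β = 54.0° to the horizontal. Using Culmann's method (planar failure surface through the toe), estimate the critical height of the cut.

Culmann's analysis gives the critical failure plane at α_cr = (β + φ')/2 = (54.0 + 13.3)/2 = 33.6°, and the critical height
H_c = (4c'/γ) · sinβ cosφ' / [1 − cos(β − φ')]
    = (4·39.2/17.7) · sin54.0°·cos13.3° / [1 − cos(40.7°)]
    = 8.859 · 0.8090·0.9732 / [1 − 0.7581]
    = 8.859 · 0.7873 / 0.2419
    = 28.84 m

H_c = 28.84 m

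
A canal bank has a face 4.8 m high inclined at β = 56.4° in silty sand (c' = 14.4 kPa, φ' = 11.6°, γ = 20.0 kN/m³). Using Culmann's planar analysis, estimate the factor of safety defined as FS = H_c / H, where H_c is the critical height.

H_c = (4c'/γ) · sinβ cosφ' / [1 − cos(β − φ')]
    = (4·14.4/20.0) · sin56.4°·cos11.6° / [1 − cos44.8°]
    = 2.880 · 0.8159 / 0.2904 = 8.09 m
FS = H_c / H = 8.09 / 4.8 = 1.686

FS = 1.69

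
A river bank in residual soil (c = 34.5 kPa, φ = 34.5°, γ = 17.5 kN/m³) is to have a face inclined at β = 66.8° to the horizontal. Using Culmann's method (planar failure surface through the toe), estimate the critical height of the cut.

Culmann's analysis gives the critical failure plane at α_cr = (β + φ)/2 = (66.8 + 34.5)/2 = 50.6°, and the critical height
H_c = (4c/γ) · sinβ cosφ / [1 − cos(β − φ)]
    = (4·34.5/17.5) · sin66.8°·cos34.5° / [1 − cos(32.3°)]
    = 7.886 · 0.9191·0.8241 / [1 − 0.8453]
    = 7.886 · 0.7575 / 0.1547
    = 38.60 m

H_c = 38.60 m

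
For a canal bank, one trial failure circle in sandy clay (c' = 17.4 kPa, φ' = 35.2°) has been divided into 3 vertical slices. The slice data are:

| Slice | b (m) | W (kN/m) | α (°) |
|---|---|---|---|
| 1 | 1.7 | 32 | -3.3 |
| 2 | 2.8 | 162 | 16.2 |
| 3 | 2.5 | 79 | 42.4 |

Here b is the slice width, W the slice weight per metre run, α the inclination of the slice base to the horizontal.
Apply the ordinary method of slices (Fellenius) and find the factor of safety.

FS = 3.24

Ordinary method of slices: FS = Σ[c'·Δl_i + (W_i cosα_i)·tanφ'] / Σ W_i sinα_i, with Δl_i = b_i / cosα_i.
Slice 1: Δl = 1.7/cos(-3.3°) = 1.703 m; N'_1 = 32·cos(-3.3°) = 31.9; c'Δl = 29.63; W sinα = -1.8
Slice 2: Δl = 2.8/cos16.2° = 2.916 m; N'_2 = 162·cos16.2° = 155.6; c'Δl = 50.73; W sinα = 45.2
Slice 3: Δl = 2.5/cos42.4° = 3.385 m; N'_3 = 79·cos42.4° = 58.3; c'Δl = 58.91; W sinα = 53.3
Σc'Δl = 139.3 kN/m; ΣN' = 245.9 kN/m; ΣW sinα = 96.6 kN/m
Resisting = 139.3 + 245.9·tan35.2° = 139.3 + 173.4 = 312.7 kN/m
FS = 312.7 / 96.6 = 3.236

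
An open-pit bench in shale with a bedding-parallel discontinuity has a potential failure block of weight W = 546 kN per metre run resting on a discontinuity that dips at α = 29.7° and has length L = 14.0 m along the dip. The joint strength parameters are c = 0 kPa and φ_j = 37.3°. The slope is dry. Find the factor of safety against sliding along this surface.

FS = 1.34

Resolving the block weight along and normal to the plane and applying the Mohr–Coulomb strength on the joint:
N' = W cosα = 546·cos29.7° = 474.3 kN/m
Driving force T = W sinα = 546·sin29.7° = 270.5 kN/m
Resisting force R = c·L + N'·tanφ_j = 0·14.0 + 474.3·tan37.3° = 0.0 + 361.3 = 361.3 kN/m
FS = R / T = 361.3 / 270.5 = 1.336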